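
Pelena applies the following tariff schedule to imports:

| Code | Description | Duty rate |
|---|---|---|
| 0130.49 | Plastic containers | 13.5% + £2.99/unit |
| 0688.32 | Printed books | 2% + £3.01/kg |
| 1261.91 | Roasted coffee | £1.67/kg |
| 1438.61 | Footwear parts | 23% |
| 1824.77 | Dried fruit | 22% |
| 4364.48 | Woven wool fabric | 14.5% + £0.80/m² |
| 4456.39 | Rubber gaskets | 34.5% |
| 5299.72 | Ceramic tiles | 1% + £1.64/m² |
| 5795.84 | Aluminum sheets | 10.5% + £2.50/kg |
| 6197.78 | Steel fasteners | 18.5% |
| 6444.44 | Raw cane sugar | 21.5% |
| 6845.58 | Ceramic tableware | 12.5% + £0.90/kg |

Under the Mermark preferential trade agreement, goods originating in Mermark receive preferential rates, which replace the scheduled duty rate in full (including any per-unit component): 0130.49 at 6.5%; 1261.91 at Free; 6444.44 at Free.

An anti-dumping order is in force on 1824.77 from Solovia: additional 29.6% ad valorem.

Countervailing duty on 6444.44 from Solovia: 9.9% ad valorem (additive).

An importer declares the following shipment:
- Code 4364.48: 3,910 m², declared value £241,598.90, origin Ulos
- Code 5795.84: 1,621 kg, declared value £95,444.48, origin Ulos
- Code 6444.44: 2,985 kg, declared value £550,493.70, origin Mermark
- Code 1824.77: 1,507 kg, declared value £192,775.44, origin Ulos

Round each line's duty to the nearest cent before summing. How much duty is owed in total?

Line 1 (4364.48, Ulos, 3,910 m², £241,598.90):
Base rate for 4364.48 is 14.5% + £0.80/m².
Duty = £241,598.90 × 14.5% + 3,910 × £0.80 = £38,159.84.
Line 2 (5795.84, Ulos, 1,621 kg, £95,444.48):
Base rate for 5795.84 is 10.5% + £2.50/kg.
Duty = £95,444.48 × 10.5% + 1,621 × £2.50 = £14,074.17.
Line 3 (6444.44, Mermark, 2,985 kg, £550,493.70):
Base rate for 6444.44 is 21.5%.
Origin Mermark qualifies under the Pelena–Mermark agreement and 6444.44 is covered: preferential rate Free applies instead.
The additional-duty order on 6444.44 targets Solovia, not Mermark; it does not apply.
Duty = £550,493.70 × 0% = £0.00.
Line 4 (1824.77, Ulos, 1,507 kg, £192,775.44):
Base rate for 1824.77 is 22%.
The additional-duty order on 1824.77 targets Solovia, not Ulos; it does not apply.
Duty = £192,775.44 × 22% = £42,410.60.
Total = £38,159.84 + £14,074.17 + £0.00 + £42,410.60 = £94,644.61.

£94,644.61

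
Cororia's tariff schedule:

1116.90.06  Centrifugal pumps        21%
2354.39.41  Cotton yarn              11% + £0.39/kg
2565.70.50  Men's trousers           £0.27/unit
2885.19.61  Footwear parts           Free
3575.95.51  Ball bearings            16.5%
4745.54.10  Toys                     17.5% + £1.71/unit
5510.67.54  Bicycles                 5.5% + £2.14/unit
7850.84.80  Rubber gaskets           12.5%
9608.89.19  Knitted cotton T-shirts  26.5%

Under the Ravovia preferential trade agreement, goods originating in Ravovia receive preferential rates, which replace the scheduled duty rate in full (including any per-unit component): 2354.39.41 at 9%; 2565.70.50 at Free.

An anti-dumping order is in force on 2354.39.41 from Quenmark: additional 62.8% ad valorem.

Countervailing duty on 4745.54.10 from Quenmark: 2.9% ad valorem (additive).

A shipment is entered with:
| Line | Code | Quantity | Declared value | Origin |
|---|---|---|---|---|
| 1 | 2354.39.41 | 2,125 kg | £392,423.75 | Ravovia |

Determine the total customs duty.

£35,318.14

Line 1 (2354.39.41, Ravovia, 2,125 kg, £392,423.75):
Base rate for 2354.39.41 is 11% + £0.39/kg.
Origin Ravovia qualifies under the Cororia–Ravovia agreement and 2354.39.41 is covered: preferential rate 9% applies instead.
The additional-duty order on 2354.39.41 targets Quenmark, not Ravovia; it does not apply.
Duty = £392,423.75 × 9% = £35,318.14.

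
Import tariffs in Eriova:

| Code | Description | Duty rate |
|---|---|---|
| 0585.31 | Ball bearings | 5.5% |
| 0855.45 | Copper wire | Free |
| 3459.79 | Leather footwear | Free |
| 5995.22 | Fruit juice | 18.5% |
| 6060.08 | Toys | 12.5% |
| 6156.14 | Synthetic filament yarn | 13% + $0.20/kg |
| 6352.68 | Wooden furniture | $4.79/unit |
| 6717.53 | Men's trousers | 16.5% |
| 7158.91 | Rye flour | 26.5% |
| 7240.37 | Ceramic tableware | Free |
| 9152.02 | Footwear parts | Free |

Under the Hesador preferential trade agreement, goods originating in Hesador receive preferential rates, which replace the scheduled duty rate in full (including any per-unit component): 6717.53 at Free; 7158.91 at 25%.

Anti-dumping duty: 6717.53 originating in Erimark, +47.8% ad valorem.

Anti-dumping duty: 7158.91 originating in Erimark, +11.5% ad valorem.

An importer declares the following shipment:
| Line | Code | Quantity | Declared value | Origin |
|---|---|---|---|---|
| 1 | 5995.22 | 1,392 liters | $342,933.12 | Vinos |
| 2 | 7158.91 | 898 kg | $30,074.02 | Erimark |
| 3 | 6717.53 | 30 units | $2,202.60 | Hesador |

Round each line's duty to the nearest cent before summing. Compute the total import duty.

Line 1 (5995.22, Vinos, 1,392 liters, $342,933.12):
Base rate for 5995.22 is 18.5%.
Duty = $342,933.12 × 18.5% = $63,442.63.
Line 2 (7158.91, Erimark, 898 kg, $30,074.02):
Base rate for 7158.91 is 26.5%.
7158.91 has an FTA preferential rate, but origin Erimark is not Hesador; base rate stands.
Additional duty on 7158.91 from Erimark: +11.5%. Applied ad valorem rate: 26.5% + 11.5% = 38%.
Duty = $30,074.02 × 38% = $11,428.13.
Line 3 (6717.53, Hesador, 30 units, $2,202.60):
Base rate for 6717.53 is 16.5%.
Origin Hesador qualifies under the Eriova–Hesador agreement and 6717.53 is covered: preferential rate Free applies instead.
The additional-duty order on 6717.53 targets Erimark, not Hesador; it does not apply.
Duty = $2,202.60 × 0% = $0.00.
Total = $63,442.63 + $11,428.13 + $0.00 = $74,870.76.

$74,870.76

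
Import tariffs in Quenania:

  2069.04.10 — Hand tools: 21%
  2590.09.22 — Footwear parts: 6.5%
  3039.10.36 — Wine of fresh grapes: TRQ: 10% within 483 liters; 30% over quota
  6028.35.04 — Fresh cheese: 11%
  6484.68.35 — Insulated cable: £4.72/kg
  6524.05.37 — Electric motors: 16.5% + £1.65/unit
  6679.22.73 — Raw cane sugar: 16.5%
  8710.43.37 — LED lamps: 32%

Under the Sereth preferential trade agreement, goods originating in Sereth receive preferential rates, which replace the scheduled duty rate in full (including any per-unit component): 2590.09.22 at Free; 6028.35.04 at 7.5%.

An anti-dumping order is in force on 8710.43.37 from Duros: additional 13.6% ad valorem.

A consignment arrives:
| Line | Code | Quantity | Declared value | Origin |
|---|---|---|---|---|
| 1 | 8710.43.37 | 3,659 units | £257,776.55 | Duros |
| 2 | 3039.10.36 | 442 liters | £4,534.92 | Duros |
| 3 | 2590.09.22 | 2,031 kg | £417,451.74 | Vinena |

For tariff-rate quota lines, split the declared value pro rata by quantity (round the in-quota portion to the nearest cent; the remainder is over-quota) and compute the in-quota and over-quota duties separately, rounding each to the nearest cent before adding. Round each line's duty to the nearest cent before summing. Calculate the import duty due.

£145,133.96

Line 1 (8710.43.37, Duros, 3,659 units, £257,776.55):
Base rate for 8710.43.37 is 32%.
Additional duty on 8710.43.37 from Duros: +13.6%. Applied ad valorem rate: 32% + 13.6% = 45.6%.
Duty = £257,776.55 × 45.6% = £117,546.11.
Line 2 (3039.10.36, Duros, 442 liters, £4,534.92):
Code 3039.10.36 is under a tariff-rate quota (threshold 483 liters). Quantity 442 liters is within the quota, so the in-quota rate 10% applies to the full value.
Duty = £4,534.92 × 10% = £453.49.
Line 3 (2590.09.22, Vinena, 2,031 kg, £417,451.74):
Base rate for 2590.09.22 is 6.5%.
2590.09.22 has an FTA preferential rate, but origin Vinena is not Sereth; base rate stands.
Duty = £417,451.74 × 6.5% = £27,134.36.
Total = £117,546.11 + £453.49 + £27,134.36 = £145,133.96.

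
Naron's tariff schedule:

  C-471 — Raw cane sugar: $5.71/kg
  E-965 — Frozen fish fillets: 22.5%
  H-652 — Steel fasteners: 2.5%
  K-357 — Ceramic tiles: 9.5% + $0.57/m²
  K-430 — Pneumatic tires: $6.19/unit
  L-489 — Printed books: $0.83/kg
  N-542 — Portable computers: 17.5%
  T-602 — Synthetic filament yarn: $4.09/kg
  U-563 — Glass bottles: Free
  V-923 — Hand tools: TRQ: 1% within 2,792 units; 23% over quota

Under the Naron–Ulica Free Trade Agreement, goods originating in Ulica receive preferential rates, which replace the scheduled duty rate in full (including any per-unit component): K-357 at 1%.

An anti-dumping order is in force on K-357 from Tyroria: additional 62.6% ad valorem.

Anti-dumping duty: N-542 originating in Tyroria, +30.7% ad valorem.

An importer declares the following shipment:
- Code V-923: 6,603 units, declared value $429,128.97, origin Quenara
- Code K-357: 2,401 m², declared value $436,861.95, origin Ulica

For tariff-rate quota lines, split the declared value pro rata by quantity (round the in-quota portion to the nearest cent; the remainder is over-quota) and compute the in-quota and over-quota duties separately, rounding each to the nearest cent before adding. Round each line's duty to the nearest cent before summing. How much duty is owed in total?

Line 1 (V-923, Quenara, 6,603 units, $429,128.97):
Code V-923 is under a tariff-rate quota (threshold 2,792 units). In-quota: 2,792 units at 1%; over-quota: 3,811 units at 23%.
Pro-rata value split: in-quota = $429,128.97 × 2,792/6,603 = $181,452.08; over-quota = $429,128.97 − $181,452.08 = $247,676.89.
In-quota duty = $181,452.08 × 1% = $1,814.52. Over-quota duty = $247,676.89 × 23% = $56,965.68.
Line duty = $1,814.52 + $56,965.68 = $58,780.20.
Line 2 (K-357, Ulica, 2,401 m², $436,861.95):
Base rate for K-357 is 9.5% + $0.57/m².
Origin Ulica qualifies under the Naron–Ulica agreement and K-357 is covered: preferential rate 1% applies instead.
The additional-duty order on K-357 targets Tyroria, not Ulica; it does not apply.
Duty = $436,861.95 × 1% = $4,368.62.
Total = $58,780.20 + $4,368.62 = $63,148.82.

$63,148.82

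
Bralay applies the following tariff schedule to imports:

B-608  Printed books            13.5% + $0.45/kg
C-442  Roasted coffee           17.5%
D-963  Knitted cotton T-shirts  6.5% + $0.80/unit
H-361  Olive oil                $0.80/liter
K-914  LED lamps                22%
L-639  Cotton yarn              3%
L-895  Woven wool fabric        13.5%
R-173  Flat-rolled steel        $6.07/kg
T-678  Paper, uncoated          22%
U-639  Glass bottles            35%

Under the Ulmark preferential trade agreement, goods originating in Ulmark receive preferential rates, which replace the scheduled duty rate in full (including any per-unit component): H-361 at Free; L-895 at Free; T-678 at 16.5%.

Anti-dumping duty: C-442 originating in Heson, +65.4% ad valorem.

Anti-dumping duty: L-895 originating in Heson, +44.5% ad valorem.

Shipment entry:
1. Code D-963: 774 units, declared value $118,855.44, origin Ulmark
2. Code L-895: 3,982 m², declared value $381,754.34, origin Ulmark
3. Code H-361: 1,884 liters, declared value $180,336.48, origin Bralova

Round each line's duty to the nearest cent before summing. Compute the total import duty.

$9,852.00

Line 1 (D-963, Ulmark, 774 units, $118,855.44):
Base rate for D-963 is 6.5% + $0.80/unit.
Origin Ulmark is the FTA partner but D-963 is not on the preference list; base rate stands.
Duty = $118,855.44 × 6.5% + 774 × $0.80 = $8,344.80.
Line 2 (L-895, Ulmark, 3,982 m², $381,754.34):
Base rate for L-895 is 13.5%.
Origin Ulmark qualifies under the Bralay–Ulmark agreement and L-895 is covered: preferential rate Free applies instead.
The additional-duty order on L-895 targets Heson, not Ulmark; it does not apply.
Duty = $381,754.34 × 0% = $0.00.
Line 3 (H-361, Bralova, 1,884 liters, $180,336.48):
Base rate for H-361 is $0.80/liter.
H-361 has an FTA preferential rate, but origin Bralova is not Ulmark; base rate stands.
Duty = 1,884 × $0.80 = $1,507.20.
Total = $8,344.80 + $0.00 + $1,507.20 = $9,852.00.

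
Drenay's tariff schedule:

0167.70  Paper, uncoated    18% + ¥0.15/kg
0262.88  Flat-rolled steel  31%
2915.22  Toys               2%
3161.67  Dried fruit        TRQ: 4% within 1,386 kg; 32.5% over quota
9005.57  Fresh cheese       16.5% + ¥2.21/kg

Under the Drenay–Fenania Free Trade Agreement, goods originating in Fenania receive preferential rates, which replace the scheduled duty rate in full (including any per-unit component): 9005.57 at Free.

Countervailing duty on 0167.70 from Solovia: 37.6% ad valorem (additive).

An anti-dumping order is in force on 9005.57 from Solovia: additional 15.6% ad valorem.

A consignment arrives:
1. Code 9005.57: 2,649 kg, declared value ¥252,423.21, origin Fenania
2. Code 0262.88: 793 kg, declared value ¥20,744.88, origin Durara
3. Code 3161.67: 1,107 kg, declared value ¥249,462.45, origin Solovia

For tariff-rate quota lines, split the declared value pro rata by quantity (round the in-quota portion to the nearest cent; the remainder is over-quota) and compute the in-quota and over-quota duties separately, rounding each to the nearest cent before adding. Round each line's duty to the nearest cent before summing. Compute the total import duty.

¥16,409.41

Line 1 (9005.57, Fenania, 2,649 kg, ¥252,423.21):
Base rate for 9005.57 is 16.5% + ¥2.21/kg.
Origin Fenania qualifies under the Drenay–Fenania agreement and 9005.57 is covered: preferential rate Free applies instead.
The additional-duty order on 9005.57 targets Solovia, not Fenania; it does not apply.
Duty = ¥252,423.21 × 0% = ¥0.00.
Line 2 (0262.88, Durara, 793 kg, ¥20,744.88):
Base rate for 0262.88 is 31%.
Duty = ¥20,744.88 × 31% = ¥6,430.91.
Line 3 (3161.67, Solovia, 1,107 kg, ¥249,462.45):
Code 3161.67 is under a tariff-rate quota (threshold 1,386 kg). Quantity 1,107 kg is within the quota, so the in-quota rate 4% applies to the full value.
Duty = ¥249,462.45 × 4% = ¥9,978.50.
Total = ¥0.00 + ¥6,430.91 + ¥9,978.50 = ¥16,409.41.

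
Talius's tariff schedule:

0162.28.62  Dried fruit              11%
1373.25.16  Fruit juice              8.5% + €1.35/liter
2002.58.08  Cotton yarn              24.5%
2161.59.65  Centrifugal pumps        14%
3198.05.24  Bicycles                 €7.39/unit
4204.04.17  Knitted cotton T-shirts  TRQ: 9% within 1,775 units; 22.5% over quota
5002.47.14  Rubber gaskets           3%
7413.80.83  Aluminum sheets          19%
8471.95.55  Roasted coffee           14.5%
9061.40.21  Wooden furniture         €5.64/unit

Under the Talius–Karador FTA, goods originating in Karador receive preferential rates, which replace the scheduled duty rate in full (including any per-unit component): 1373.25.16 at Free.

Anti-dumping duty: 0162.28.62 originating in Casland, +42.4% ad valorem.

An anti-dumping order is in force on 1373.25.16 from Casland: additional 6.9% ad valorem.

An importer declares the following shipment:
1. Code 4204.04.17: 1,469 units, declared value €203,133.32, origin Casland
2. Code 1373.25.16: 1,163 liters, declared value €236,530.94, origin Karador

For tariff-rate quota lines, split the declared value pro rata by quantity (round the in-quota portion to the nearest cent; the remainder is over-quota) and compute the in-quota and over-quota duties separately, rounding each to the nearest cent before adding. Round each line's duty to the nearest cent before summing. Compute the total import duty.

€18,282.00

Line 1 (4204.04.17, Casland, 1,469 units, €203,133.32):
Code 4204.04.17 is under a tariff-rate quota (threshold 1,775 units). Quantity 1,469 units is within the quota, so the in-quota rate 9% applies to the full value.
Duty = €203,133.32 × 9% = €18,282.00.
Line 2 (1373.25.16, Karador, 1,163 liters, €236,530.94):
Base rate for 1373.25.16 is 8.5% + €1.35/liter.
Origin Karador qualifies under the Talius–Karador agreement and 1373.25.16 is covered: preferential rate Free applies instead.
The additional-duty order on 1373.25.16 targets Casland, not Karador; it does not apply.
Duty = €236,530.94 × 0% = €0.00.
Total = €18,282.00 + €0.00 = €18,282.00.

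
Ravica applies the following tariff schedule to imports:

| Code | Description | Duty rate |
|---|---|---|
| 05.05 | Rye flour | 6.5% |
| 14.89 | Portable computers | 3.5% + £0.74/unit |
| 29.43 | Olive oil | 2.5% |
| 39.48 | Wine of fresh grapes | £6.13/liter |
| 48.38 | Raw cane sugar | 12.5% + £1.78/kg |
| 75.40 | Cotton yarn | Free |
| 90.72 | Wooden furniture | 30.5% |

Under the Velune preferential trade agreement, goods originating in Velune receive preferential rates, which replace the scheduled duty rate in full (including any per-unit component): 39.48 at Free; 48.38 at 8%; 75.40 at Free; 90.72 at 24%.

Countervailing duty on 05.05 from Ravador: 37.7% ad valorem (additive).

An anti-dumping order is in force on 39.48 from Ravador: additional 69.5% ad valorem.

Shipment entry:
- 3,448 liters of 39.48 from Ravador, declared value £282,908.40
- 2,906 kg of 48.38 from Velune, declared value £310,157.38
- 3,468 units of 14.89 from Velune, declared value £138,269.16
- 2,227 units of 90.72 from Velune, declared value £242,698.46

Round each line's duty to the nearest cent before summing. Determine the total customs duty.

Line 1 (39.48, Ravador, 3,448 liters, £282,908.40):
Base rate for 39.48 is £6.13/liter.
39.48 has an FTA preferential rate, but origin Ravador is not Velune; base rate stands.
Additional duty on 39.48 from Ravador: +69.5% ad valorem. Applied ad valorem rate = 69.5%.
Duty = £282,908.40 × 69.5% + 3,448 × £6.13 = £217,757.58.
Line 2 (48.38, Velune, 2,906 kg, £310,157.38):
Base rate for 48.38 is 12.5% + £1.78/kg.
Origin Velune qualifies under the Ravica–Velune agreement and 48.38 is covered: preferential rate 8% applies instead.
Duty = £310,157.38 × 8% = £24,812.59.
Line 3 (14.89, Velune, 3,468 units, £138,269.16):
Base rate for 14.89 is 3.5% + £0.74/unit.
Origin Velune is the FTA partner but 14.89 is not on the preference list; base rate stands.
Duty = £138,269.16 × 3.5% + 3,468 × £0.74 = £7,405.74.
Line 4 (90.72, Velune, 2,227 units, £242,698.46):
Base rate for 90.72 is 30.5%.
Origin Velune qualifies under the Ravica–Velune agreement and 90.72 is covered: preferential rate 24% applies instead.
Duty = £242,698.46 × 24% = £58,247.63.
Total = £217,757.58 + £24,812.59 + £7,405.74 + £58,247.63 = £308,223.54.

£308,223.54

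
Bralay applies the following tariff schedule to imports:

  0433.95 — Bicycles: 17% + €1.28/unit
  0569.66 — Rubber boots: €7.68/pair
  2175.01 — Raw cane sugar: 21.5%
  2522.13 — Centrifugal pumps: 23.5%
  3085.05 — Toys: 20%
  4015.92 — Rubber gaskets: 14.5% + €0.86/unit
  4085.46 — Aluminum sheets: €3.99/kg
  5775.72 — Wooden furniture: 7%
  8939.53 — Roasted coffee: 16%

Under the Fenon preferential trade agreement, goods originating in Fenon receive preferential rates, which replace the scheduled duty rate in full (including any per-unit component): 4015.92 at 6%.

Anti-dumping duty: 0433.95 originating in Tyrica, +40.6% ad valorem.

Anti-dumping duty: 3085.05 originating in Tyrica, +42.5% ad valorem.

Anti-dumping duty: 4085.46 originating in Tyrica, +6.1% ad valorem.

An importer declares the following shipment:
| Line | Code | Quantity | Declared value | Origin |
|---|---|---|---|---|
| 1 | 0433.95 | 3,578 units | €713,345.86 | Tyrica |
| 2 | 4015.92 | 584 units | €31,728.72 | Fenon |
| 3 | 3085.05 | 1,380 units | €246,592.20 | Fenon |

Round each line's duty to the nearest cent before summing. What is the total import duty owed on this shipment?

Line 1 (0433.95, Tyrica, 3,578 units, €713,345.86):
Base rate for 0433.95 is 17% + €1.28/unit.
Additional duty on 0433.95 from Tyrica: +40.6%. Applied ad valorem rate: 17% + 40.6% = 57.6%.
Duty = €713,345.86 × 57.6% + 3,578 × €1.28 = €415,467.06.
Line 2 (4015.92, Fenon, 584 units, €31,728.72):
Base rate for 4015.92 is 14.5% + €0.86/unit.
Origin Fenon qualifies under the Bralay–Fenon agreement and 4015.92 is covered: preferential rate 6% applies instead.
Duty = €31,728.72 × 6% = €1,903.72.
Line 3 (3085.05, Fenon, 1,380 units, €246,592.20):
Base rate for 3085.05 is 20%.
Origin Fenon is the FTA partner but 3085.05 is not on the preference list; base rate stands.
The additional-duty order on 3085.05 targets Tyrica, not Fenon; it does not apply.
Duty = €246,592.20 × 20% = €49,318.44.
Total = €415,467.06 + €1,903.72 + €49,318.44 = €466,689.22.

€466,689.22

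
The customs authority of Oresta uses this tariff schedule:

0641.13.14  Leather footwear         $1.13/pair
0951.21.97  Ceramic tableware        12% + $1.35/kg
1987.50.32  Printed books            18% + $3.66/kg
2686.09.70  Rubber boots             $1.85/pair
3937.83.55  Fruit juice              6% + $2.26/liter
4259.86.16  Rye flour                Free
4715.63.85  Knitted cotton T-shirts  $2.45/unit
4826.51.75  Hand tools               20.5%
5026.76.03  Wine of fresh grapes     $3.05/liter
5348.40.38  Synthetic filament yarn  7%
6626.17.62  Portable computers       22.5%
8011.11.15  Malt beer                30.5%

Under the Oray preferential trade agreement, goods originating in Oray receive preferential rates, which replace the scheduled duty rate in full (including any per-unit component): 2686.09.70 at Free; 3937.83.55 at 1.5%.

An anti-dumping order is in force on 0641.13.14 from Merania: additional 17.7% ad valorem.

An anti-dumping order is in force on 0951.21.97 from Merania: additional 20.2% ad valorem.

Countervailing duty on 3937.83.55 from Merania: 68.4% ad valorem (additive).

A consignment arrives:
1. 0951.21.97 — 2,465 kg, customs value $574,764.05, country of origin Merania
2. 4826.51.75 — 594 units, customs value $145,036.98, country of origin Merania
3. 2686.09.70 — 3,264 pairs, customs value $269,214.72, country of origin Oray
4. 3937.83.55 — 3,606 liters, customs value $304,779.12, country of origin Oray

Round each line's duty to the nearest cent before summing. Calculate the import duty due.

Line 1 (0951.21.97, Merania, 2,465 kg, $574,764.05):
Base rate for 0951.21.97 is 12% + $1.35/kg.
Additional duty on 0951.21.97 from Merania: +20.2%. Applied ad valorem rate: 12% + 20.2% = 32.2%.
Duty = $574,764.05 × 32.2% + 2,465 × $1.35 = $188,401.77.
Line 2 (4826.51.75, Merania, 594 units, $145,036.98):
Base rate for 4826.51.75 is 20.5%.
Duty = $145,036.98 × 20.5% = $29,732.58.
Line 3 (2686.09.70, Oray, 3,264 pairs, $269,214.72):
Base rate for 2686.09.70 is $1.85/pair.
Origin Oray qualifies under the Oresta–Oray agreement and 2686.09.70 is covered: preferential rate Free applies instead.
Duty = $269,214.72 × 0% = $0.00.
Line 4 (3937.83.55, Oray, 3,606 liters, $304,779.12):
Base rate for 3937.83.55 is 6% + $2.26/liter.
Origin Oray qualifies under the Oresta–Oray agreement and 3937.83.55 is covered: preferential rate 1.5% applies instead.
The additional-duty order on 3937.83.55 targets Merania, not Oray; it does not apply.
Duty = $304,779.12 × 1.5% = $4,571.69.
Total = $188,401.77 + $29,732.58 + $0.00 + $4,571.69 = $222,706.04.

$222,706.04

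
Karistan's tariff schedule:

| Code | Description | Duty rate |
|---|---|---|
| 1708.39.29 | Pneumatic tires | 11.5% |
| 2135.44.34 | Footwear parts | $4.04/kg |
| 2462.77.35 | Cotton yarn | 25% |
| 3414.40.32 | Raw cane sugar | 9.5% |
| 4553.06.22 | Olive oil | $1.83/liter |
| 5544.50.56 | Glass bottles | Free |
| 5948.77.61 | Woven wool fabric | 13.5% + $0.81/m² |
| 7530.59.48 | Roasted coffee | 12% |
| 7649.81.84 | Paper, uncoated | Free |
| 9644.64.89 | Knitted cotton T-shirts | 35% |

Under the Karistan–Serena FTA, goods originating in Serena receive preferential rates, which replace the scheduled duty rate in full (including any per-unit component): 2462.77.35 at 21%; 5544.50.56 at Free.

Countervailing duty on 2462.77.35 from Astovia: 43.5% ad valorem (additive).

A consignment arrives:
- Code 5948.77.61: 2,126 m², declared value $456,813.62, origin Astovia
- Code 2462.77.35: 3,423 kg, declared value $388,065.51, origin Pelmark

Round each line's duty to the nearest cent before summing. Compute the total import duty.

Line 1 (5948.77.61, Astovia, 2,126 m², $456,813.62):
Base rate for 5948.77.61 is 13.5% + $0.81/m².
Duty = $456,813.62 × 13.5% + 2,126 × $0.81 = $63,391.90.
Line 2 (2462.77.35, Pelmark, 3,423 kg, $388,065.51):
Base rate for 2462.77.35 is 25%.
2462.77.35 has an FTA preferential rate, but origin Pelmark is not Serena; base rate stands.
The additional-duty order on 2462.77.35 targets Astovia, not Pelmark; it does not apply.
Duty = $388,065.51 × 25% = $97,016.38.
Total = $63,391.90 + $97,016.38 = $160,408.28.

$160,408.28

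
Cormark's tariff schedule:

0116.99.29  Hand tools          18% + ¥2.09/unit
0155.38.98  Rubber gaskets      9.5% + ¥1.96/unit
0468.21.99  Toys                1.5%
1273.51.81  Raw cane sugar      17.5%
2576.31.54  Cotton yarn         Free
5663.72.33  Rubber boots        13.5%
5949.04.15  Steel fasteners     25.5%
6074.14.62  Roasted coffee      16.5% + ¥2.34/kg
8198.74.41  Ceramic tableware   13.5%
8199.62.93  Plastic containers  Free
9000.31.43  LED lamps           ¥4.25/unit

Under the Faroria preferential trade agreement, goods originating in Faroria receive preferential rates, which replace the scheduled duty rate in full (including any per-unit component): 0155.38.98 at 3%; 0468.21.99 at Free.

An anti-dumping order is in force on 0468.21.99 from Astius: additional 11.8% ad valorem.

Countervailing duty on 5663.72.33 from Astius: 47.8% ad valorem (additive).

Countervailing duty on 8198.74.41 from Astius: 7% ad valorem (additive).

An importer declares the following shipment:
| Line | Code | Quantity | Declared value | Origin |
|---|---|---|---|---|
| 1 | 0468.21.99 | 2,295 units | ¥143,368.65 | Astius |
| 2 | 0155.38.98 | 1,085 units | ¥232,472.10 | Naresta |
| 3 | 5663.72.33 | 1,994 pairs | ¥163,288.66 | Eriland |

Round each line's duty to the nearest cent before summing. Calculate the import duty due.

Line 1 (0468.21.99, Astius, 2,295 units, ¥143,368.65):
Base rate for 0468.21.99 is 1.5%.
0468.21.99 has an FTA preferential rate, but origin Astius is not Faroria; base rate stands.
Additional duty on 0468.21.99 from Astius: +11.8%. Applied ad valorem rate: 1.5% + 11.8% = 13.3%.
Duty = ¥143,368.65 × 13.3% = ¥19,068.03.
Line 2 (0155.38.98, Naresta, 1,085 units, ¥232,472.10):
Base rate for 0155.38.98 is 9.5% + ¥1.96/unit.
0155.38.98 has an FTA preferential rate, but origin Naresta is not Faroria; base rate stands.
Duty = ¥232,472.10 × 9.5% + 1,085 × ¥1.96 = ¥24,211.45.
Line 3 (5663.72.33, Eriland, 1,994 pairs, ¥163,288.66):
Base rate for 5663.72.33 is 13.5%.
The additional-duty order on 5663.72.33 targets Astius, not Eriland; it does not apply.
Duty = ¥163,288.66 × 13.5% = ¥22,043.97.
Total = ¥19,068.03 + ¥24,211.45 + ¥22,043.97 = ¥65,323.45.

¥65,323.45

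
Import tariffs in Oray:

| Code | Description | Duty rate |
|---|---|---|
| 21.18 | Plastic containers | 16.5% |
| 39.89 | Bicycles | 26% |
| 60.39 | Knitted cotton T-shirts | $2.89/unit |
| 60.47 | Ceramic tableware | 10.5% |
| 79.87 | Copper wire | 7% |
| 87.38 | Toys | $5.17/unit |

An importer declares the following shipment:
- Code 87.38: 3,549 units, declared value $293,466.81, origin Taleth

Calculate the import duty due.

$18,348.33

Line 1 (87.38, Taleth, 3,549 units, $293,466.81):
Base rate for 87.38 is $5.17/unit.
Duty = 3,549 × $5.17 = $18,348.33.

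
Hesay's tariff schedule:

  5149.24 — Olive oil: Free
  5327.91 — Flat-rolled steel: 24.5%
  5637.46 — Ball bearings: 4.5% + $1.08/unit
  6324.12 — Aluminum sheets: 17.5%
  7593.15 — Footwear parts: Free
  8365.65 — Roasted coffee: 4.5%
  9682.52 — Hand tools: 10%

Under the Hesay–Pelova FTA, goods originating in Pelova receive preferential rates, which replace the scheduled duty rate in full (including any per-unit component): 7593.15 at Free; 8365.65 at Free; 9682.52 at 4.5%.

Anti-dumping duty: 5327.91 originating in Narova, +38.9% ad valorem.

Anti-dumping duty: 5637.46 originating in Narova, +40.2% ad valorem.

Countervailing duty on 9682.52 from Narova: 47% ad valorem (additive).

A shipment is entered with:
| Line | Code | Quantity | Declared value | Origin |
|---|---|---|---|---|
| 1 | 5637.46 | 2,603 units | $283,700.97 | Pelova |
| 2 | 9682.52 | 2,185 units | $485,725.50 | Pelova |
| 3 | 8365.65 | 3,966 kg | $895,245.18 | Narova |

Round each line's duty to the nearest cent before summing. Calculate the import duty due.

$77,721.46

Line 1 (5637.46, Pelova, 2,603 units, $283,700.97):
Base rate for 5637.46 is 4.5% + $1.08/unit.
Origin Pelova is the FTA partner but 5637.46 is not on the preference list; base rate stands.
The additional-duty order on 5637.46 targets Narova, not Pelova; it does not apply.
Duty = $283,700.97 × 4.5% + 2,603 × $1.08 = $15,577.78.
Line 2 (9682.52, Pelova, 2,185 units, $485,725.50):
Base rate for 9682.52 is 10%.
Origin Pelova qualifies under the Hesay–Pelova agreement and 9682.52 is covered: preferential rate 4.5% applies instead.
The additional-duty order on 9682.52 targets Narova, not Pelova; it does not apply.
Duty = $485,725.50 × 4.5% = $21,857.65.
Line 3 (8365.65, Narova, 3,966 kg, $895,245.18):
Base rate for 8365.65 is 4.5%.
8365.65 has an FTA preferential rate, but origin Narova is not Pelova; base rate stands.
Duty = $895,245.18 × 4.5% = $40,286.03.
Total = $15,577.78 + $21,857.65 + $40,286.03 = $77,721.46.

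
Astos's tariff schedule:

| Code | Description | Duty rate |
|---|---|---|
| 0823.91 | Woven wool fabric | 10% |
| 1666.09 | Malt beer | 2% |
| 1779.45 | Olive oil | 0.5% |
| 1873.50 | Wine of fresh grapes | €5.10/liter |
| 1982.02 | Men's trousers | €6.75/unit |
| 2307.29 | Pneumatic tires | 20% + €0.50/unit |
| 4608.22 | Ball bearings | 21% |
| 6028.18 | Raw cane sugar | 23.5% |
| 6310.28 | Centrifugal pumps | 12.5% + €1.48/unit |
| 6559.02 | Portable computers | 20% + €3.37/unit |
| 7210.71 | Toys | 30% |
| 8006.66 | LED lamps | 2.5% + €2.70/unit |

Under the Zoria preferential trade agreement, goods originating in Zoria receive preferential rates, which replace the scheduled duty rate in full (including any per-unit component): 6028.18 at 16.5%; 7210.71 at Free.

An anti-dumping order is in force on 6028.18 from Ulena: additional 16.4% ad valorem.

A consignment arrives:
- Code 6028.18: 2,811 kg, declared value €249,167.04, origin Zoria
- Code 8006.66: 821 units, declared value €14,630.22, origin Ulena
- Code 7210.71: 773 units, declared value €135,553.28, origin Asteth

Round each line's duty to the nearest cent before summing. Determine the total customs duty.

Line 1 (6028.18, Zoria, 2,811 kg, €249,167.04):
Base rate for 6028.18 is 23.5%.
Origin Zoria qualifies under the Astos–Zoria agreement and 6028.18 is covered: preferential rate 16.5% applies instead.
The additional-duty order on 6028.18 targets Ulena, not Zoria; it does not apply.
Duty = €249,167.04 × 16.5% = €41,112.56.
Line 2 (8006.66, Ulena, 821 units, €14,630.22):
Base rate for 8006.66 is 2.5% + €2.70/unit.
Duty = €14,630.22 × 2.5% + 821 × €2.70 = €2,582.46.
Line 3 (7210.71, Asteth, 773 units, €135,553.28):
Base rate for 7210.71 is 30%.
7210.71 has an FTA preferential rate, but origin Asteth is not Zoria; base rate stands.
Duty = €135,553.28 × 30% = €40,665.98.
Total = €41,112.56 + €2,582.46 + €40,665.98 = €84,361.00.

€84,361.00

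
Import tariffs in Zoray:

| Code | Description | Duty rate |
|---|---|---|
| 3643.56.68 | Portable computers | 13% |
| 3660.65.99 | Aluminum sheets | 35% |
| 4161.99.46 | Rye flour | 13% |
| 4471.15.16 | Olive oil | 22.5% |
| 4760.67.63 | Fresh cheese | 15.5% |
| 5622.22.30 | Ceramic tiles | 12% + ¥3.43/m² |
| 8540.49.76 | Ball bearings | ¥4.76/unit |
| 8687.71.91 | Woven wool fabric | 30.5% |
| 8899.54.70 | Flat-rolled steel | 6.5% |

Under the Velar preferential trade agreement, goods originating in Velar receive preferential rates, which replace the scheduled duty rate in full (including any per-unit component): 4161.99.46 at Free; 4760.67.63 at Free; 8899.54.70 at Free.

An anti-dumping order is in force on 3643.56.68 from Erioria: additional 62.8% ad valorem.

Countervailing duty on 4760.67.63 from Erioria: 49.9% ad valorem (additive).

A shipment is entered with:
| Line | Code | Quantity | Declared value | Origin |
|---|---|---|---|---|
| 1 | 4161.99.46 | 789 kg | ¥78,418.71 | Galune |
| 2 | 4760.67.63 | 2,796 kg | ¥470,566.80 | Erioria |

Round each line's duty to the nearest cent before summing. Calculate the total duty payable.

Line 1 (4161.99.46, Galune, 789 kg, ¥78,418.71):
Base rate for 4161.99.46 is 13%.
4161.99.46 has an FTA preferential rate, but origin Galune is not Velar; base rate stands.
Duty = ¥78,418.71 × 13% = ¥10,194.43.
Line 2 (4760.67.63, Erioria, 2,796 kg, ¥470,566.80):
Base rate for 4760.67.63 is 15.5%.
4760.67.63 has an FTA preferential rate, but origin Erioria is not Velar; base rate stands.
Additional duty on 4760.67.63 from Erioria: +49.9%. Applied ad valorem rate: 15.5% + 49.9% = 65.4%.
Duty = ¥470,566.80 × 65.4% = ¥307,750.69.
Total = ¥10,194.43 + ¥307,750.69 = ¥317,945.12.

¥317,945.12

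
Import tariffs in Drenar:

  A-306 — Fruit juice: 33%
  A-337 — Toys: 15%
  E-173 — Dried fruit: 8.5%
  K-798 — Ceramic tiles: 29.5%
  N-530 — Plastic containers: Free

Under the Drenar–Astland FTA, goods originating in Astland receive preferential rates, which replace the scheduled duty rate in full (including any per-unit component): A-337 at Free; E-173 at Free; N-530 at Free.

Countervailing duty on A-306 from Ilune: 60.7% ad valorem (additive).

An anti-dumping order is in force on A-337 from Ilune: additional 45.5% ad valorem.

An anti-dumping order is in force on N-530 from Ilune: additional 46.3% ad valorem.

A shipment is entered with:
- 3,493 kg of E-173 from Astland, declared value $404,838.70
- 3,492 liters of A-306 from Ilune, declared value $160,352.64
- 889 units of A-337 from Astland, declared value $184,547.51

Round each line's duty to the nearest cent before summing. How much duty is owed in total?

$150,250.42

Line 1 (E-173, Astland, 3,493 kg, $404,838.70):
Base rate for E-173 is 8.5%.
Origin Astland qualifies under the Drenar–Astland agreement and E-173 is covered: preferential rate Free applies instead.
Duty = $404,838.70 × 0% = $0.00.
Line 2 (A-306, Ilune, 3,492 liters, $160,352.64):
Base rate for A-306 is 33%.
Additional duty on A-306 from Ilune: +60.7%. Applied ad valorem rate: 33% + 60.7% = 93.7%.
Duty = $160,352.64 × 93.7% = $150,250.42.
Line 3 (A-337, Astland, 889 units, $184,547.51):
Base rate for A-337 is 15%.
Origin Astland qualifies under the Drenar–Astland agreement and A-337 is covered: preferential rate Free applies instead.
The additional-duty order on A-337 targets Ilune, not Astland; it does not apply.
Duty = $184,547.51 × 0% = $0.00.
Total = $0.00 + $150,250.42 + $0.00 = $150,250.42.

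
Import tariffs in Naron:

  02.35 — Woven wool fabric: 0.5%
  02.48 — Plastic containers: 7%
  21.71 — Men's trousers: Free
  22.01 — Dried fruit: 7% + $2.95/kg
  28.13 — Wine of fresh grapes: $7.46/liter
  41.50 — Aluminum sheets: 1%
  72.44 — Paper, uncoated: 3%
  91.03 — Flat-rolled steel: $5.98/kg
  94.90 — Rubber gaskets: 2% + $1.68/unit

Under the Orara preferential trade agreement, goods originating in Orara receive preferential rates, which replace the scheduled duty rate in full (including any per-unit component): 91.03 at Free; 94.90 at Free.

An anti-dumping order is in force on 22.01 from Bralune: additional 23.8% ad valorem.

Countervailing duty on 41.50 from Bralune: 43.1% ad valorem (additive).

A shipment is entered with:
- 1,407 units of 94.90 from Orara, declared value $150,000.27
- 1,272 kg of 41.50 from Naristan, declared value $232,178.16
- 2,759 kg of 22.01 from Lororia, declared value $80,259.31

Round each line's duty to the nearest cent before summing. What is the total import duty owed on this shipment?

$16,078.98

Line 1 (94.90, Orara, 1,407 units, $150,000.27):
Base rate for 94.90 is 2% + $1.68/unit.
Origin Orara qualifies under the Naron–Orara agreement and 94.90 is covered: preferential rate Free applies instead.
Duty = $150,000.27 × 0% = $0.00.
Line 2 (41.50, Naristan, 1,272 kg, $232,178.16):
Base rate for 41.50 is 1%.
The additional-duty order on 41.50 targets Bralune, not Naristan; it does not apply.
Duty = $232,178.16 × 1% = $2,321.78.
Line 3 (22.01, Lororia, 2,759 kg, $80,259.31):
Base rate for 22.01 is 7% + $2.95/kg.
The additional-duty order on 22.01 targets Bralune, not Lororia; it does not apply.
Duty = $80,259.31 × 7% + 2,759 × $2.95 = $13,757.20.
Total = $0.00 + $2,321.78 + $13,757.20 = $16,078.98.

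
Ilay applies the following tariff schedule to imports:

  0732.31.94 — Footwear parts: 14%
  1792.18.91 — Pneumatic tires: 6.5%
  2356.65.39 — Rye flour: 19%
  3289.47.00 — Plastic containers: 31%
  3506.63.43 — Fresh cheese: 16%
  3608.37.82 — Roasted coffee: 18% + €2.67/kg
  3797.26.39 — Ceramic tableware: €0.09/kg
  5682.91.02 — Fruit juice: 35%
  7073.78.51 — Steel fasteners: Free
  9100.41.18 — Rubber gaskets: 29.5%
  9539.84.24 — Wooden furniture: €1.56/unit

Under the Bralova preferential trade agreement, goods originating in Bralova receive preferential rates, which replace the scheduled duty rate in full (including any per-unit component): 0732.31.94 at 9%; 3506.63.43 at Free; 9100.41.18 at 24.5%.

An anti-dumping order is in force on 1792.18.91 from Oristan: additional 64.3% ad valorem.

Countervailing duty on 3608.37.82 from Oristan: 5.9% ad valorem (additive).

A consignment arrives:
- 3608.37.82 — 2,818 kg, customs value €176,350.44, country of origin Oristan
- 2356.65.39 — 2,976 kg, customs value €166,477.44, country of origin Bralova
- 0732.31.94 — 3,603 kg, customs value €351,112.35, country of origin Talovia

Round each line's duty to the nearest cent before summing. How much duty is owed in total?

Line 1 (3608.37.82, Oristan, 2,818 kg, €176,350.44):
Base rate for 3608.37.82 is 18% + €2.67/kg.
Additional duty on 3608.37.82 from Oristan: +5.9%. Applied ad valorem rate: 18% + 5.9% = 23.9%.
Duty = €176,350.44 × 23.9% + 2,818 × €2.67 = €49,671.82.
Line 2 (2356.65.39, Bralova, 2,976 kg, €166,477.44):
Base rate for 2356.65.39 is 19%.
Origin Bralova is the FTA partner but 2356.65.39 is not on the preference list; base rate stands.
Duty = €166,477.44 × 19% = €31,630.71.
Line 3 (0732.31.94, Talovia, 3,603 kg, €351,112.35):
Base rate for 0732.31.94 is 14%.
0732.31.94 has an FTA preferential rate, but origin Talovia is not Bralova; base rate stands.
Duty = €351,112.35 × 14% = €49,155.73.
Total = €49,671.82 + €31,630.71 + €49,155.73 = €130,458.26.

€130,458.26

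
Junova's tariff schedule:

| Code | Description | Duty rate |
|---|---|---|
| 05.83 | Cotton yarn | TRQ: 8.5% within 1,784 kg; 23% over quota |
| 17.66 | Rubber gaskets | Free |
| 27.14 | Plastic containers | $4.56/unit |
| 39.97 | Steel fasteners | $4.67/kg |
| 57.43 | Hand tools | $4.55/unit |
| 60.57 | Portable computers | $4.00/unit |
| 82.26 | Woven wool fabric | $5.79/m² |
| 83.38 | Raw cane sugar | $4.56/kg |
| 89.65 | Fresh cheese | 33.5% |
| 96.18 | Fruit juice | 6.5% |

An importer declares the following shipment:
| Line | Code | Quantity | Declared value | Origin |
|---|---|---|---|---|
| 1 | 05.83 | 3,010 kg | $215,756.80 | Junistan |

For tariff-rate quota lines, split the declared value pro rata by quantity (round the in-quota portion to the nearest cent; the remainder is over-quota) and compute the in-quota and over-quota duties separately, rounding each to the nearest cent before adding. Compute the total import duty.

$31,081.89

Line 1 (05.83, Junistan, 3,010 kg, $215,756.80):
Code 05.83 is under a tariff-rate quota (threshold 1,784 kg). In-quota: 1,784 kg at 8.5%; over-quota: 1,226 kg at 23%.
Pro-rata value split: in-quota = $215,756.80 × 1,784/3,010 = $127,877.12; over-quota = $215,756.80 − $127,877.12 = $87,879.68.
In-quota duty = $127,877.12 × 8.5% = $10,869.56. Over-quota duty = $87,879.68 × 23% = $20,212.33.
Line duty = $10,869.56 + $20,212.33 = $31,081.89.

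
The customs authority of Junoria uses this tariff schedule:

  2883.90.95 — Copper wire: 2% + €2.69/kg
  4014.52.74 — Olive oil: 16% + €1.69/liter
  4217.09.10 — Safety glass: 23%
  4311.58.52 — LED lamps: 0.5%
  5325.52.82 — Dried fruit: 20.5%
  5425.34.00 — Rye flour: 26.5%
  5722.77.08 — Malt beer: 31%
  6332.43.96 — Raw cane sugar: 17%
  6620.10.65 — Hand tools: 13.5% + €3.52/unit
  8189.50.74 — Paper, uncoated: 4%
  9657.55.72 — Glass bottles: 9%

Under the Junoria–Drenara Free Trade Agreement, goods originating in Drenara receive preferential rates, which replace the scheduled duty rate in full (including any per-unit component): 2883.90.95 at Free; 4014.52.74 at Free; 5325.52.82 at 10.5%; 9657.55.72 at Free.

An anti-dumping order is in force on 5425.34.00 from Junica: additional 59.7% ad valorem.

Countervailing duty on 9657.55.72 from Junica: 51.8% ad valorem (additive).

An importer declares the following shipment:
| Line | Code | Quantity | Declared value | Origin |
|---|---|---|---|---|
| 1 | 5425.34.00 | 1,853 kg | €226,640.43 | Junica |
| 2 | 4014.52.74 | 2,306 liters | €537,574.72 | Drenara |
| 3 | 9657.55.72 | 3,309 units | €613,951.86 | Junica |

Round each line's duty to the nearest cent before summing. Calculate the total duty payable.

€568,646.78

Line 1 (5425.34.00, Junica, 1,853 kg, €226,640.43):
Base rate for 5425.34.00 is 26.5%.
Additional duty on 5425.34.00 from Junica: +59.7%. Applied ad valorem rate: 26.5% + 59.7% = 86.2%.
Duty = €226,640.43 × 86.2% = €195,364.05.
Line 2 (4014.52.74, Drenara, 2,306 liters, €537,574.72):
Base rate for 4014.52.74 is 16% + €1.69/liter.
Origin Drenara qualifies under the Junoria–Drenara agreement and 4014.52.74 is covered: preferential rate Free applies instead.
Duty = €537,574.72 × 0% = €0.00.
Line 3 (9657.55.72, Junica, 3,309 units, €613,951.86):
Base rate for 9657.55.72 is 9%.
9657.55.72 has an FTA preferential rate, but origin Junica is not Drenara; base rate stands.
Additional duty on 9657.55.72 from Junica: +51.8%. Applied ad valorem rate: 9% + 51.8% = 60.8%.
Duty = €613,951.86 × 60.8% = €373,282.73.
Total = €195,364.05 + €0.00 + €373,282.73 = €568,646.78.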